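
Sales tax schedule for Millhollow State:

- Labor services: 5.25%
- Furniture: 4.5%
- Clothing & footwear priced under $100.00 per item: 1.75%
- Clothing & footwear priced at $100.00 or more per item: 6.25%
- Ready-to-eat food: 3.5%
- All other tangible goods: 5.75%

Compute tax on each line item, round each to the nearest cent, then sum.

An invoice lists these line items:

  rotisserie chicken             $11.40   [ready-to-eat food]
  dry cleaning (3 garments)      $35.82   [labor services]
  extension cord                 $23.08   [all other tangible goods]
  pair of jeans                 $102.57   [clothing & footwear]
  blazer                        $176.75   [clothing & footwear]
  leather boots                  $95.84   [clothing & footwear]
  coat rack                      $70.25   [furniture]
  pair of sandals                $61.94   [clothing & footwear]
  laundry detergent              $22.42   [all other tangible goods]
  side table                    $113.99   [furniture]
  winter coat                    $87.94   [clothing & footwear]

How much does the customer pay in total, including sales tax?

Rotisserie chicken $11.40: ready-to-eat food → 3.5% → $0.40
Dry cleaning (3 garments) $35.82: labor services → 5.25% → $1.88
Extension cord $23.08: all other tangible goods → 5.75% → $1.33
Pair of jeans $102.57: clothing & footwear, $100.00 or more → 6.25% → $6.41
Blazer $176.75: clothing & footwear, $100.00 or more → 6.25% → $11.05
Leather boots $95.84: clothing & footwear, under $100.00 → 1.75% → $1.68
Coat rack $70.25: furniture → 4.5% → $3.16
Pair of sandals $61.94: clothing & footwear, under $100.00 → 1.75% → $1.08
Laundry detergent $22.42: all other tangible goods → 5.75% → $1.29
Side table $113.99: furniture → 4.5% → $5.13
Winter coat $87.94: clothing & footwear, under $100.00 → 1.75% → $1.54
Subtotal = $802.00; tax = $34.95; total due = $836.95

$836.95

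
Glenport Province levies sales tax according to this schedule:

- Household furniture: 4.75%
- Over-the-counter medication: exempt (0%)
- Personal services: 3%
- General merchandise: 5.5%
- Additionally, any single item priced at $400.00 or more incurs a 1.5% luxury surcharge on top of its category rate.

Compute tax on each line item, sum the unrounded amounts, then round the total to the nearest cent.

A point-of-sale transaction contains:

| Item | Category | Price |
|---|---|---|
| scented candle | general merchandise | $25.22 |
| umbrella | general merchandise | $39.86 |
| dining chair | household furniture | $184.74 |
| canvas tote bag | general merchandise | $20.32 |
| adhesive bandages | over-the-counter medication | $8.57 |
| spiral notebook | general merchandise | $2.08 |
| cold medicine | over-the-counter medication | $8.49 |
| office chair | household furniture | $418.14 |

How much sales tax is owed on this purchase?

$39.72

Scented candle $25.22: general merchandise → 5.5% → $1.3871
Umbrella $39.86: general merchandise → 5.5% → $2.1923
Dining chair $184.74: household furniture → 4.75% → $8.77515
Canvas tote bag $20.32: general merchandise → 5.5% → $1.1176
Adhesive bandages $8.57: over-the-counter medication → 0% → $0.00
Spiral notebook $2.08: general merchandise → 5.5% → $0.1144
Cold medicine $8.49: over-the-counter medication → 0% → $0.00
Office chair $418.14: household furniture → 4.75% + 1.5% surcharge = 6.25% → $26.13375
Unrounded tax sum = $39.7203 → $39.72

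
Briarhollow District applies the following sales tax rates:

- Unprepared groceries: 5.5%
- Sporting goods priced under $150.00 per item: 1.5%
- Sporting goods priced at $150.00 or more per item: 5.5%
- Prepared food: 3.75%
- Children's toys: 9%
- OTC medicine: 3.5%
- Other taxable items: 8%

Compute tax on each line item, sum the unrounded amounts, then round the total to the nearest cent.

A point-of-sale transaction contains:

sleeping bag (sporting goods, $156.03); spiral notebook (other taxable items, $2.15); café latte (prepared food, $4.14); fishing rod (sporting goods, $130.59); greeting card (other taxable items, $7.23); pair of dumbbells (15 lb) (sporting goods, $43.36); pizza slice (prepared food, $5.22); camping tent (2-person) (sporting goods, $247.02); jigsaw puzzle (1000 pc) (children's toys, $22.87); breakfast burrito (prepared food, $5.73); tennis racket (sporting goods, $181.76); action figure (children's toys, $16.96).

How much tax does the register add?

$39.67

Sleeping bag $156.03: sporting goods, $150.00 or more → 5.5% → $8.58165
Spiral notebook $2.15: other taxable items → 8% → $0.172
Café latte $4.14: prepared food → 3.75% → $0.15525
Fishing rod $130.59: sporting goods, under $150.00 → 1.5% → $1.95885
Greeting card $7.23: other taxable items → 8% → $0.5784
Pair of dumbbells (15 lb) $43.36: sporting goods, under $150.00 → 1.5% → $0.6504
Pizza slice $5.22: prepared food → 3.75% → $0.19575
Camping tent (2-person) $247.02: sporting goods, $150.00 or more → 5.5% → $13.5861
Jigsaw puzzle (1000 pc) $22.87: children's toys → 9% → $2.0583
Breakfast burrito $5.73: prepared food → 3.75% → $0.214875
Tennis racket $181.76: sporting goods, $150.00 or more → 5.5% → $9.9968
Action figure $16.96: children's toys → 9% → $1.5264
Unrounded tax sum = $39.674775 → $39.67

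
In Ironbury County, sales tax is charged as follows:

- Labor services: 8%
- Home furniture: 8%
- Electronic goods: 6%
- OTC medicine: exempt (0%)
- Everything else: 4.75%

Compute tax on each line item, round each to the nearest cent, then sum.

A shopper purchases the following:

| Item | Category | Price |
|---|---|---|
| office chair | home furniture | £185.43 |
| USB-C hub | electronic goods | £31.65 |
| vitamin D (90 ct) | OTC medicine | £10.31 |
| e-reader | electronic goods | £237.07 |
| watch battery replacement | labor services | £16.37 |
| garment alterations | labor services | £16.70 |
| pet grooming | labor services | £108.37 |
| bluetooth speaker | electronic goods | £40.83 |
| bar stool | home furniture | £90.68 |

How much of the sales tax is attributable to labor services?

Watch battery replacement £16.37: labor services → 8% → £1.31
Garment alterations £16.70: labor services → 8% → £1.34
Pet grooming £108.37: labor services → 8% → £8.67
Tax on labor services = £1.31 + £1.34 + £8.67 = £11.32

£11.32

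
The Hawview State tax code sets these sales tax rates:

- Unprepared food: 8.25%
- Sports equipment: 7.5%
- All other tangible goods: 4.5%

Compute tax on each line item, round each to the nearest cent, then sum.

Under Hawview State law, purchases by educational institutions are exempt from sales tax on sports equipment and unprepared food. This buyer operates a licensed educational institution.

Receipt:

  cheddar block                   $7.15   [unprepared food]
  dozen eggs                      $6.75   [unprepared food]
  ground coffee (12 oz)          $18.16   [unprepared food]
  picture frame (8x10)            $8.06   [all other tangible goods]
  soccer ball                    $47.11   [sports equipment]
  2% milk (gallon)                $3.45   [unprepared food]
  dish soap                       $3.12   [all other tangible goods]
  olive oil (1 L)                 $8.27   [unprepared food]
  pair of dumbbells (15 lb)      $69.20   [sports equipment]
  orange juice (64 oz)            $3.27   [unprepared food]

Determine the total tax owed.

Cheddar block $7.15: unprepared food, buyer-exempt → 0% → $0.00
Dozen eggs $6.75: unprepared food, buyer-exempt → 0% → $0.00
Ground coffee (12 oz) $18.16: unprepared food, buyer-exempt → 0% → $0.00
Picture frame (8x10) $8.06: all other tangible goods → 4.5% → $0.36
Soccer ball $47.11: sports equipment, buyer-exempt → 0% → $0.00
2% milk (gallon) $3.45: unprepared food, buyer-exempt → 0% → $0.00
Dish soap $3.12: all other tangible goods → 4.5% → $0.14
Olive oil (1 L) $8.27: unprepared food, buyer-exempt → 0% → $0.00
Pair of dumbbells (15 lb) $69.20: sports equipment, buyer-exempt → 0% → $0.00
Orange juice (64 oz) $3.27: unprepared food, buyer-exempt → 0% → $0.00
Total tax = $0.36 + $0.14 = $0.50

$0.50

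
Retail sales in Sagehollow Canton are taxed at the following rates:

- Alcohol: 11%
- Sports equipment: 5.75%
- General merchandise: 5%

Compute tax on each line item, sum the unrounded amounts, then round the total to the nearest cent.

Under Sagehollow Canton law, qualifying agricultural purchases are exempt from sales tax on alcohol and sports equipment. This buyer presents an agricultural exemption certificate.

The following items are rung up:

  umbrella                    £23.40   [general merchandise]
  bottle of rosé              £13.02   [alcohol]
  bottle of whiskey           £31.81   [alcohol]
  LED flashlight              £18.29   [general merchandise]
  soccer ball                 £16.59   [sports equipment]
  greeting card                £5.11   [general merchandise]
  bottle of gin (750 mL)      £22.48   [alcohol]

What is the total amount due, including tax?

Umbrella £23.40: general merchandise → 5% → £1.17
Bottle of rosé £13.02: alcohol, buyer-exempt → 0% → £0.00
Bottle of whiskey £31.81: alcohol, buyer-exempt → 0% → £0.00
LED flashlight £18.29: general merchandise → 5% → £0.9145
Soccer ball £16.59: sports equipment, buyer-exempt → 0% → £0.00
Greeting card £5.11: general merchandise → 5% → £0.2555
Bottle of gin (750 mL) £22.48: alcohol, buyer-exempt → 0% → £0.00
Subtotal = £130.70; unrounded tax = £2.34 → £2.34; total due = £133.04

£133.04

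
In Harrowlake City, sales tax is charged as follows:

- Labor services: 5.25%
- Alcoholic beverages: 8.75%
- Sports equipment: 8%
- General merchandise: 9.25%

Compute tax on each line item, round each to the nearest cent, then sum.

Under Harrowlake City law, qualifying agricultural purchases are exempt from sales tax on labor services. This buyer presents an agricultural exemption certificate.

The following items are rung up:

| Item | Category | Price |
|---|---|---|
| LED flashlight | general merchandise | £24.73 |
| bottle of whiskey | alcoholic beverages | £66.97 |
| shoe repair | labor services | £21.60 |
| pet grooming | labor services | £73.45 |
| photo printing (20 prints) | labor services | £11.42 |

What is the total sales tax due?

LED flashlight £24.73: general merchandise → 9.25% → £2.29
Bottle of whiskey £66.97: alcoholic beverages → 8.75% → £5.86
Shoe repair £21.60: labor services, buyer-exempt → 0% → £0.00
Pet grooming £73.45: labor services, buyer-exempt → 0% → £0.00
Photo printing (20 prints) £11.42: labor services, buyer-exempt → 0% → £0.00
Total tax = £2.29 + £5.86 = £8.15

£8.15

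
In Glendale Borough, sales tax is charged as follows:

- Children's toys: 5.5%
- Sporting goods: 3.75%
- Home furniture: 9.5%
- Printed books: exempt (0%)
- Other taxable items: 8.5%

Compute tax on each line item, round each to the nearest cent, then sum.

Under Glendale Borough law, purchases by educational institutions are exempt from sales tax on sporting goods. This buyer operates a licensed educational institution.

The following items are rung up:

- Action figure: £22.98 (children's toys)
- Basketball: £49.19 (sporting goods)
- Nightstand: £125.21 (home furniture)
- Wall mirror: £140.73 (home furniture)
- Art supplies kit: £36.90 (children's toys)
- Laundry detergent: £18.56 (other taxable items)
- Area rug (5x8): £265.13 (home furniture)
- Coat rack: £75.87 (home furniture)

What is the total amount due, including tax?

£797.10

Action figure £22.98: children's toys → 5.5% → £1.26
Basketball £49.19: sporting goods, buyer-exempt → 0% → £0.00
Nightstand £125.21: home furniture → 9.5% → £11.89
Wall mirror £140.73: home furniture → 9.5% → £13.37
Art supplies kit £36.90: children's toys → 5.5% → £2.03
Laundry detergent £18.56: other taxable items → 8.5% → £1.58
Area rug (5x8) £265.13: home furniture → 9.5% → £25.19
Coat rack £75.87: home furniture → 9.5% → £7.21
Subtotal = £734.57; tax = £62.53; total due = £797.10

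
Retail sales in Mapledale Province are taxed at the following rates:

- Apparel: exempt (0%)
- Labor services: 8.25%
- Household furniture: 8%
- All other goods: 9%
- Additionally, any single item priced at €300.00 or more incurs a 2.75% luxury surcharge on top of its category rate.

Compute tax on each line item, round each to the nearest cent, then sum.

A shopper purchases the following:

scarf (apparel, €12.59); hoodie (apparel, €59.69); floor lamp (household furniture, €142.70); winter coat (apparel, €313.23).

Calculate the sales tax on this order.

€20.03

Scarf €12.59: apparel → 0% → €0.00
Hoodie €59.69: apparel → 0% → €0.00
Floor lamp €142.70: household furniture → 8% → €11.42
Winter coat €313.23: apparel → 0% + 2.75% surcharge = 2.75% → €8.61
Total tax = €11.42 + €8.61 = €20.03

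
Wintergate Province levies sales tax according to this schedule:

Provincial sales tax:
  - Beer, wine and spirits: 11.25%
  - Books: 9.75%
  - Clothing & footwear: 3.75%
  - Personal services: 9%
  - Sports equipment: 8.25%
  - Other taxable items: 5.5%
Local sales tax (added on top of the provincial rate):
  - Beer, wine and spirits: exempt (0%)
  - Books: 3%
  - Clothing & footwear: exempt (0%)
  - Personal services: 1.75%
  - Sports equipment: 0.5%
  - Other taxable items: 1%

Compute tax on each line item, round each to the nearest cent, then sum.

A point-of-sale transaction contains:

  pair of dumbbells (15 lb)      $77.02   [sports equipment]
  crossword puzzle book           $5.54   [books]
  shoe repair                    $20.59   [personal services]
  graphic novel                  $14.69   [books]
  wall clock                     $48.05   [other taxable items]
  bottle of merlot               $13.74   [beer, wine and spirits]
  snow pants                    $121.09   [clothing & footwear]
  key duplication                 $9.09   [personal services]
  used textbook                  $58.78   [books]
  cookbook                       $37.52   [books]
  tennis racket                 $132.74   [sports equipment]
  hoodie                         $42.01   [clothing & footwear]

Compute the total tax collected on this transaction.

$47.18

Pair of dumbbells (15 lb) $77.02: sports equipment → 8.25% + 0.5% local = 8.75% → $6.74
Crossword puzzle book $5.54: books → 9.75% + 3% local = 12.75% → $0.71
Shoe repair $20.59: personal services → 9% + 1.75% local = 10.75% → $2.21
Graphic novel $14.69: books → 9.75% + 3% local = 12.75% → $1.87
Wall clock $48.05: other taxable items → 5.5% + 1% local = 6.5% → $3.12
Bottle of merlot $13.74: beer, wine and spirits → 11.25% + 0% local = 11.25% → $1.55
Snow pants $121.09: clothing & footwear → 3.75% + 0% local = 3.75% → $4.54
Key duplication $9.09: personal services → 9% + 1.75% local = 10.75% → $0.98
Used textbook $58.78: books → 9.75% + 3% local = 12.75% → $7.49
Cookbook $37.52: books → 9.75% + 3% local = 12.75% → $4.78
Tennis racket $132.74: sports equipment → 8.25% + 0.5% local = 8.75% → $11.61
Hoodie $42.01: clothing & footwear → 3.75% + 0% local = 3.75% → $1.58
Total tax = $6.74 + $0.71 + $2.21 + $1.87 + $3.12 + $1.55 + $4.54 + $0.98 + $7.49 + $4.78 + $11.61 + $1.58 = $47.18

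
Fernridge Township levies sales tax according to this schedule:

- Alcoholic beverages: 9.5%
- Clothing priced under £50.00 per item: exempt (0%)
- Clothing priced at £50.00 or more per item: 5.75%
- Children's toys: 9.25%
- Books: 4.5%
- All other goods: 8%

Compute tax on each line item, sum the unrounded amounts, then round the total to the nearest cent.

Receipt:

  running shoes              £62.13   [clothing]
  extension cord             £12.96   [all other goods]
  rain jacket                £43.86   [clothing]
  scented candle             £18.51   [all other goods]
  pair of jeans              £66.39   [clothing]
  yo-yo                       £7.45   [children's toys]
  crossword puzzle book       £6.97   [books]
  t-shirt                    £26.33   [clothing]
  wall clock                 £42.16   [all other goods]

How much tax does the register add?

£14.28

Running shoes £62.13: clothing, £50.00 or more → 5.75% → £3.572475
Extension cord £12.96: all other goods → 8% → £1.0368
Rain jacket £43.86: clothing, under £50.00 → 0% → £0.00
Scented candle £18.51: all other goods → 8% → £1.4808
Pair of jeans £66.39: clothing, £50.00 or more → 5.75% → £3.817425
Yo-yo £7.45: children's toys → 9.25% → £0.689125
Crossword puzzle book £6.97: books → 4.5% → £0.31365
T-shirt £26.33: clothing, under £50.00 → 0% → £0.00
Wall clock £42.16: all other goods → 8% → £3.3728
Unrounded tax sum = £14.283075 → £14.28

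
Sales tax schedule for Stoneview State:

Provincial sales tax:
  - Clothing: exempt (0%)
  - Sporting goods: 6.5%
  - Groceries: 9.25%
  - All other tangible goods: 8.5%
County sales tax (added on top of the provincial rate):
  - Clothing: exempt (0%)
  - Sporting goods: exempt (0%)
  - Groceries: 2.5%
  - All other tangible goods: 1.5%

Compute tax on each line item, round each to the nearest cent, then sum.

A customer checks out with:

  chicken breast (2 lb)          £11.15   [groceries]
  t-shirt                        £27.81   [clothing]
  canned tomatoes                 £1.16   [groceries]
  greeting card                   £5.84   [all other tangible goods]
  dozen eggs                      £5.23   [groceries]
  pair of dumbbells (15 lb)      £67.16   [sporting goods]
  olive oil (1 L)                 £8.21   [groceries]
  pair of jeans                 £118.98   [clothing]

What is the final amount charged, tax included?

£253.51

Chicken breast (2 lb) £11.15: groceries → 9.25% + 2.5% county = 11.75% → £1.31
T-shirt £27.81: clothing → 0% + 0% county = 0% → £0.00
Canned tomatoes £1.16: groceries → 9.25% + 2.5% county = 11.75% → £0.14
Greeting card £5.84: all other tangible goods → 8.5% + 1.5% county = 10% → £0.58
Dozen eggs £5.23: groceries → 9.25% + 2.5% county = 11.75% → £0.61
Pair of dumbbells (15 lb) £67.16: sporting goods → 6.5% + 0% county = 6.5% → £4.37
Olive oil (1 L) £8.21: groceries → 9.25% + 2.5% county = 11.75% → £0.96
Pair of jeans £118.98: clothing → 0% + 0% county = 0% → £0.00
Subtotal = £245.54; tax = £7.97; total due = £253.51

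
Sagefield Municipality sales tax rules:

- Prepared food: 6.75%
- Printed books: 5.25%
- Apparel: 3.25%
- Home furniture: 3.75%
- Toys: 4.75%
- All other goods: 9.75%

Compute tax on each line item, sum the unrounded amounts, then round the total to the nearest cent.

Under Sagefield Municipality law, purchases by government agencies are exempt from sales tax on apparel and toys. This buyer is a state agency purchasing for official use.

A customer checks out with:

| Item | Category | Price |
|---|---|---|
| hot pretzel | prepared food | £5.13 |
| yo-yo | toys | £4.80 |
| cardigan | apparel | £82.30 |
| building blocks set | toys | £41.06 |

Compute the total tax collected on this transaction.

£0.35

Hot pretzel £5.13: prepared food → 6.75% → £0.346275
Yo-yo £4.80: toys, buyer-exempt → 0% → £0.00
Cardigan £82.30: apparel, buyer-exempt → 0% → £0.00
Building blocks set £41.06: toys, buyer-exempt → 0% → £0.00
Unrounded tax sum = £0.346275 → £0.35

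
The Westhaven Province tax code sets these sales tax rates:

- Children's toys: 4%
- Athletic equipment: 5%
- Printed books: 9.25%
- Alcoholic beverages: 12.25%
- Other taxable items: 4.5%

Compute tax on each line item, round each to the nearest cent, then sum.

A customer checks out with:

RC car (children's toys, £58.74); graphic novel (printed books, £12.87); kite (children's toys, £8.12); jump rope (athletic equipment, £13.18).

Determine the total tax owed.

RC car £58.74: children's toys → 4% → £2.35
Graphic novel £12.87: printed books → 9.25% → £1.19
Kite £8.12: children's toys → 4% → £0.32
Jump rope £13.18: athletic equipment → 5% → £0.66
Total tax = £2.35 + £1.19 + £0.32 + £0.66 = £4.52

£4.52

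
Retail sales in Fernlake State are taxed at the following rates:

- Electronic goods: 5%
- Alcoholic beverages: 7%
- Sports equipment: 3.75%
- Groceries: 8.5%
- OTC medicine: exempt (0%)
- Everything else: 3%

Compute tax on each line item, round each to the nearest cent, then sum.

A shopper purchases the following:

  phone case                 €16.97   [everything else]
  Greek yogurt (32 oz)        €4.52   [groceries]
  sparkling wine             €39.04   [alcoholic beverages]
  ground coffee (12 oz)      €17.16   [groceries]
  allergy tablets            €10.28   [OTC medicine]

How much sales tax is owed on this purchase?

Phone case €16.97: everything else → 3% → €0.51
Greek yogurt (32 oz) €4.52: groceries → 8.5% → €0.38
Sparkling wine €39.04: alcoholic beverages → 7% → €2.73
Ground coffee (12 oz) €17.16: groceries → 8.5% → €1.46
Allergy tablets €10.28: OTC medicine → 0% → €0.00
Total tax = €0.51 + €0.38 + €2.73 + €1.46 = €5.08

€5.08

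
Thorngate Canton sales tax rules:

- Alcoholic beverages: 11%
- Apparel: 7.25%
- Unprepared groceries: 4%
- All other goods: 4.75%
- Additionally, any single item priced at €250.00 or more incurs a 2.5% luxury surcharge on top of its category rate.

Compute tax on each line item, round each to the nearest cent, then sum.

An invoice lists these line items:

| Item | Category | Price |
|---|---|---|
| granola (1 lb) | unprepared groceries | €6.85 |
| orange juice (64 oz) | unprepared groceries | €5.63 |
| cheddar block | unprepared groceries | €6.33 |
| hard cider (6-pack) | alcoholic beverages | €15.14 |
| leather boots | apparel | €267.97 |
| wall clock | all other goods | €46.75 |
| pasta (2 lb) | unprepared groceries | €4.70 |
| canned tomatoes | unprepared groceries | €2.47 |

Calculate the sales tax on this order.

€31.06

Granola (1 lb) €6.85: unprepared groceries → 4% → €0.27
Orange juice (64 oz) €5.63: unprepared groceries → 4% → €0.23
Cheddar block €6.33: unprepared groceries → 4% → €0.25
Hard cider (6-pack) €15.14: alcoholic beverages → 11% → €1.67
Leather boots €267.97: apparel → 7.25% + 2.5% surcharge = 9.75% → €26.13
Wall clock €46.75: all other goods → 4.75% → €2.22
Pasta (2 lb) €4.70: unprepared groceries → 4% → €0.19
Canned tomatoes €2.47: unprepared groceries → 4% → €0.10
Total tax = €0.27 + €0.23 + €0.25 + €1.67 + €26.13 + €2.22 + €0.19 + €0.10 = €31.06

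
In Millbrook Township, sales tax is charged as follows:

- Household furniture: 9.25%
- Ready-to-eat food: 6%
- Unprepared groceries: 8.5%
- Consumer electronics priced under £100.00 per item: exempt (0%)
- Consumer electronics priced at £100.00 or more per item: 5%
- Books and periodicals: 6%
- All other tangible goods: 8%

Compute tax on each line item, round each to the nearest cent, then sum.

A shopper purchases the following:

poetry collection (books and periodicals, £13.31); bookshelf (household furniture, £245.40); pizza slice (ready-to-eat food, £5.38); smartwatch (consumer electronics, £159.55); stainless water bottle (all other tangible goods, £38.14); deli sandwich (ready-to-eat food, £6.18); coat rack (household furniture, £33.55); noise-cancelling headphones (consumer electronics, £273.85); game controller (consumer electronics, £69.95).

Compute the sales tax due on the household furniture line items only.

Bookshelf £245.40: household furniture → 9.25% → £22.70
Coat rack £33.55: household furniture → 9.25% → £3.10
Tax on household furniture = £22.70 + £3.10 = £25.80

£25.80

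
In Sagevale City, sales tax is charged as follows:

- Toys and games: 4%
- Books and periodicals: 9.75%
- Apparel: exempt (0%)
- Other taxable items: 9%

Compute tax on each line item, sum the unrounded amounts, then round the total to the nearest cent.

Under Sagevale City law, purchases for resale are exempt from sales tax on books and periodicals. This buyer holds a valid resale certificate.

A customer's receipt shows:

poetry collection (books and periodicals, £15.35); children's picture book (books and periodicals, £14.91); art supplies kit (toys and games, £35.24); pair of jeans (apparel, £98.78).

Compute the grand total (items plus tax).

£165.69

Poetry collection £15.35: books and periodicals, buyer-exempt → 0% → £0.00
Children's picture book £14.91: books and periodicals, buyer-exempt → 0% → £0.00
Art supplies kit £35.24: toys and games → 4% → £1.4096
Pair of jeans £98.78: apparel → 0% → £0.00
Subtotal = £164.28; unrounded tax = £1.4096 → £1.41; total due = £165.69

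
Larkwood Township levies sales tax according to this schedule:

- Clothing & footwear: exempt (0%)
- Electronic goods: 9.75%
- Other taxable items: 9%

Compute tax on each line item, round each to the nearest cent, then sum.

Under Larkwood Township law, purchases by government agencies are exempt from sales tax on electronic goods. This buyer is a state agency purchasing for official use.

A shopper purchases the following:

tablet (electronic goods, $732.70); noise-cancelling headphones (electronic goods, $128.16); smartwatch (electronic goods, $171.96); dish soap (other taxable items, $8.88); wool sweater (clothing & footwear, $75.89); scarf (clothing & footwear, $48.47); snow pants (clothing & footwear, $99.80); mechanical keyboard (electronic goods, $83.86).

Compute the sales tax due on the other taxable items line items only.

Dish soap $8.88: other taxable items → 9% → $0.80
Tax on other taxable items = $0.80

$0.80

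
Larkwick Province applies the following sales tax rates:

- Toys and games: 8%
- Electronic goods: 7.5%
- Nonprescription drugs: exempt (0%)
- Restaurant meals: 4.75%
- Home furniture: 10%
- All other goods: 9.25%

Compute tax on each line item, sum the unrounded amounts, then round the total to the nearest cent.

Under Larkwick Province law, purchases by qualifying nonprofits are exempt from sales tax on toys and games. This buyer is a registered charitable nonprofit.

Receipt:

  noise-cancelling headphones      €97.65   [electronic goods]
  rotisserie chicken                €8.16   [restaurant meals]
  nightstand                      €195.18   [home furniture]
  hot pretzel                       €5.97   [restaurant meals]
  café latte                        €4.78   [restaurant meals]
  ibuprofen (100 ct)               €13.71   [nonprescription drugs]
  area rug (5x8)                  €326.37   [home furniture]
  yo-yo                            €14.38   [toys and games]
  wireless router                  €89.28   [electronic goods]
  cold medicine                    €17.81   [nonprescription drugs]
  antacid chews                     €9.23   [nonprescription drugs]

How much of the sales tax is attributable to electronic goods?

€14.02

Noise-cancelling headphones €97.65: electronic goods → 7.5% → €7.32375
Wireless router €89.28: electronic goods → 7.5% → €6.696
Tax on electronic goods: unrounded sum = €14.01975 → €14.02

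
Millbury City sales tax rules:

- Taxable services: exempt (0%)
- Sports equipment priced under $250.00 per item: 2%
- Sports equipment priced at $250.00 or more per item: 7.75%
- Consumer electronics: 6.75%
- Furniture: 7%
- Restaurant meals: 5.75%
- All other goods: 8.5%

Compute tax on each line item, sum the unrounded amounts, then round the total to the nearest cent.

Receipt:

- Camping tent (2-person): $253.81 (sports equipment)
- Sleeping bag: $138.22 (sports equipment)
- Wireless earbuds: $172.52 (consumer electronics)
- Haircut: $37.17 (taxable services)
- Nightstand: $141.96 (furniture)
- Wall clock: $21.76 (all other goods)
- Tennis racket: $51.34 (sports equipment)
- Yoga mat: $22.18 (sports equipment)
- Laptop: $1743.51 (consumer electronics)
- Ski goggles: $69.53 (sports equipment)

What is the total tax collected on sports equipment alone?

$25.30

Camping tent (2-person) $253.81: sports equipment, $250.00 or more → 7.75% → $19.670275
Sleeping bag $138.22: sports equipment, under $250.00 → 2% → $2.7644
Tennis racket $51.34: sports equipment, under $250.00 → 2% → $1.0268
Yoga mat $22.18: sports equipment, under $250.00 → 2% → $0.4436
Ski goggles $69.53: sports equipment, under $250.00 → 2% → $1.3906
Tax on sports equipment: unrounded sum = $25.295675 → $25.30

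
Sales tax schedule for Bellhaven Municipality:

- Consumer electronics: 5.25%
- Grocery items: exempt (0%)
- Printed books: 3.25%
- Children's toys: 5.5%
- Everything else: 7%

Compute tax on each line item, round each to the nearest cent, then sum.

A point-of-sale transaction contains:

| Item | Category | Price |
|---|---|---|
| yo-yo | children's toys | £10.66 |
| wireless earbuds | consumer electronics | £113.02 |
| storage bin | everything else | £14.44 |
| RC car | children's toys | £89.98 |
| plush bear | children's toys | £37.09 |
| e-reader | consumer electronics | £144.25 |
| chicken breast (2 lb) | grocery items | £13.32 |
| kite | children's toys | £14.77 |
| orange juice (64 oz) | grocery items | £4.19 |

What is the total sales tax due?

£22.90

Yo-yo £10.66: children's toys → 5.5% → £0.59
Wireless earbuds £113.02: consumer electronics → 5.25% → £5.93
Storage bin £14.44: everything else → 7% → £1.01
RC car £89.98: children's toys → 5.5% → £4.95
Plush bear £37.09: children's toys → 5.5% → £2.04
E-reader £144.25: consumer electronics → 5.25% → £7.57
Chicken breast (2 lb) £13.32: grocery items → 0% → £0.00
Kite £14.77: children's toys → 5.5% → £0.81
Orange juice (64 oz) £4.19: grocery items → 0% → £0.00
Total tax = £0.59 + £5.93 + £1.01 + £4.95 + £2.04 + £7.57 + £0.81 = £22.90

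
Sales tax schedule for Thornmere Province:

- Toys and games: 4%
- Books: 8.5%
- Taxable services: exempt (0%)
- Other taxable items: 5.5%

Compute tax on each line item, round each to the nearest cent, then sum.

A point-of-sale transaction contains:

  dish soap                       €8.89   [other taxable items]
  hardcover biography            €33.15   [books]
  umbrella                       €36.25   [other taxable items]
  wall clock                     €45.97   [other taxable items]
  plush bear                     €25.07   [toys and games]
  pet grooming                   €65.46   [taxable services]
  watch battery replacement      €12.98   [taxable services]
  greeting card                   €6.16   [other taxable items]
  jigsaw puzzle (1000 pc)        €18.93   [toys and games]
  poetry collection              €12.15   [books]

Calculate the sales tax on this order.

Dish soap €8.89: other taxable items → 5.5% → €0.49
Hardcover biography €33.15: books → 8.5% → €2.82
Umbrella €36.25: other taxable items → 5.5% → €1.99
Wall clock €45.97: other taxable items → 5.5% → €2.53
Plush bear €25.07: toys and games → 4% → €1.00
Pet grooming €65.46: taxable services → 0% → €0.00
Watch battery replacement €12.98: taxable services → 0% → €0.00
Greeting card €6.16: other taxable items → 5.5% → €0.34
Jigsaw puzzle (1000 pc) €18.93: toys and games → 4% → €0.76
Poetry collection €12.15: books → 8.5% → €1.03
Total tax = €0.49 + €2.82 + €1.99 + €2.53 + €1.00 + €0.34 + €0.76 + €1.03 = €10.96

€10.96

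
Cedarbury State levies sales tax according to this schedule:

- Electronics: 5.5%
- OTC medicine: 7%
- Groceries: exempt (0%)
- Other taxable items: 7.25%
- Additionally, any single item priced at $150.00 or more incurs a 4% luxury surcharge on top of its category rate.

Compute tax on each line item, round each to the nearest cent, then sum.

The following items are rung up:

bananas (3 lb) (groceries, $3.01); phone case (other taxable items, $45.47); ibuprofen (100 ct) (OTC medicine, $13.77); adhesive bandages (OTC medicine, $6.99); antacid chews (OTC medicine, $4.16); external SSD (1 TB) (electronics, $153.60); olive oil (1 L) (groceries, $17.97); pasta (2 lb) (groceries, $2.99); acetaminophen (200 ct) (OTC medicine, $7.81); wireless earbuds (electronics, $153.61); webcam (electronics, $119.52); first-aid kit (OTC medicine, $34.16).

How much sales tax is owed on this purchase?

$43.73

Bananas (3 lb) $3.01: groceries → 0% → $0.00
Phone case $45.47: other taxable items → 7.25% → $3.30
Ibuprofen (100 ct) $13.77: OTC medicine → 7% → $0.96
Adhesive bandages $6.99: OTC medicine → 7% → $0.49
Antacid chews $4.16: OTC medicine → 7% → $0.29
External SSD (1 TB) $153.60: electronics → 5.5% + 4% surcharge = 9.5% → $14.59
Olive oil (1 L) $17.97: groceries → 0% → $0.00
Pasta (2 lb) $2.99: groceries → 0% → $0.00
Acetaminophen (200 ct) $7.81: OTC medicine → 7% → $0.55
Wireless earbuds $153.61: electronics → 5.5% + 4% surcharge = 9.5% → $14.59
Webcam $119.52: electronics → 5.5% → $6.57
First-aid kit $34.16: OTC medicine → 7% → $2.39
Total tax = $3.30 + $0.96 + $0.49 + $0.29 + $14.59 + $0.55 + $14.59 + $6.57 + $2.39 = $43.73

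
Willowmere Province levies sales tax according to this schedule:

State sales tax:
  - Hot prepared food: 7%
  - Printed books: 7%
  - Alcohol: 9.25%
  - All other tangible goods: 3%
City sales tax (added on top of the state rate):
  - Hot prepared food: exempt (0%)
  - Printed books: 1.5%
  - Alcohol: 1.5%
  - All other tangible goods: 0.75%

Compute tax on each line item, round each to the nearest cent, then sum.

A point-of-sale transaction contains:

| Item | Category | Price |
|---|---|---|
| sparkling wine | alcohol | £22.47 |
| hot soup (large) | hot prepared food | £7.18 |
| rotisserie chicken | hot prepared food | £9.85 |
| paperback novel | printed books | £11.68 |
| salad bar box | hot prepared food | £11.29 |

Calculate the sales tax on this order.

£5.39

Sparkling wine £22.47: alcohol → 9.25% + 1.5% city = 10.75% → £2.42
Hot soup (large) £7.18: hot prepared food → 7% + 0% city = 7% → £0.50
Rotisserie chicken £9.85: hot prepared food → 7% + 0% city = 7% → £0.69
Paperback novel £11.68: printed books → 7% + 1.5% city = 8.5% → £0.99
Salad bar box £11.29: hot prepared food → 7% + 0% city = 7% → £0.79
Total tax = £2.42 + £0.50 + £0.69 + £0.99 + £0.79 = £5.39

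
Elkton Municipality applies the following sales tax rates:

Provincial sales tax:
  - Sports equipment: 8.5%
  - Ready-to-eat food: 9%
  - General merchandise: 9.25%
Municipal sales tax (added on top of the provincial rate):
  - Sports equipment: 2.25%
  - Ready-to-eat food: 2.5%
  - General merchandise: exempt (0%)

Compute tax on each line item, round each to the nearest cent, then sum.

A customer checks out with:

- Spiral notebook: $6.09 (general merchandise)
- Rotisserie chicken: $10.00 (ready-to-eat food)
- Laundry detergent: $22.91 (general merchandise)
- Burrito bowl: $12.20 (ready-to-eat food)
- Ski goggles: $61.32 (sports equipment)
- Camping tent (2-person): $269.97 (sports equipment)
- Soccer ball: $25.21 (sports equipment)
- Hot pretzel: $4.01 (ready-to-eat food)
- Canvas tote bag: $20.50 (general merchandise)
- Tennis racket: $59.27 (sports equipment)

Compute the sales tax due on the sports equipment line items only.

$44.69

Ski goggles $61.32: sports equipment → 8.5% + 2.25% municipal = 10.75% → $6.59
Camping tent (2-person) $269.97: sports equipment → 8.5% + 2.25% municipal = 10.75% → $29.02
Soccer ball $25.21: sports equipment → 8.5% + 2.25% municipal = 10.75% → $2.71
Tennis racket $59.27: sports equipment → 8.5% + 2.25% municipal = 10.75% → $6.37
Tax on sports equipment = $6.59 + $29.02 + $2.71 + $6.37 = $44.69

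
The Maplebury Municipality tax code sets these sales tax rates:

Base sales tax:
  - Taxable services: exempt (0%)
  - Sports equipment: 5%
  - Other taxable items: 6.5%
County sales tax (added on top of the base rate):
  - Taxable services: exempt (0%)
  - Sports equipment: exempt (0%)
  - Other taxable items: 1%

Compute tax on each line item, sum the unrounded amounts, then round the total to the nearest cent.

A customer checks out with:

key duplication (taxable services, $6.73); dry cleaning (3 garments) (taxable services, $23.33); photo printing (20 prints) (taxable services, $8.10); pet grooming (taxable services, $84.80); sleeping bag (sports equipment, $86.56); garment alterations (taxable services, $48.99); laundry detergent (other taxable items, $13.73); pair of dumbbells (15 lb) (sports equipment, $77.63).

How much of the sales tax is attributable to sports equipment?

$8.21

Sleeping bag $86.56: sports equipment → 5% + 0% county = 5% → $4.328
Pair of dumbbells (15 lb) $77.63: sports equipment → 5% + 0% county = 5% → $3.8815
Tax on sports equipment: unrounded sum = $8.2095 → $8.21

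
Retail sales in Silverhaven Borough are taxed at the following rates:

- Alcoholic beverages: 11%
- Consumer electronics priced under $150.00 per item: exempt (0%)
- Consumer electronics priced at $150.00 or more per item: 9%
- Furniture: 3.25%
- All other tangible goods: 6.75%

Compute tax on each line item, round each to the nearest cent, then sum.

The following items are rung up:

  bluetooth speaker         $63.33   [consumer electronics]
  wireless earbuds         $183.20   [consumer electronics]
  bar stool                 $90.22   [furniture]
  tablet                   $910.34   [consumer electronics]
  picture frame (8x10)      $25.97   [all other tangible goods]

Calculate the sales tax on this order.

Bluetooth speaker $63.33: consumer electronics, under $150.00 → 0% → $0.00
Wireless earbuds $183.20: consumer electronics, $150.00 or more → 9% → $16.49
Bar stool $90.22: furniture → 3.25% → $2.93
Tablet $910.34: consumer electronics, $150.00 or more → 9% → $81.93
Picture frame (8x10) $25.97: all other tangible goods → 6.75% → $1.75
Total tax = $16.49 + $2.93 + $81.93 + $1.75 = $103.10

$103.10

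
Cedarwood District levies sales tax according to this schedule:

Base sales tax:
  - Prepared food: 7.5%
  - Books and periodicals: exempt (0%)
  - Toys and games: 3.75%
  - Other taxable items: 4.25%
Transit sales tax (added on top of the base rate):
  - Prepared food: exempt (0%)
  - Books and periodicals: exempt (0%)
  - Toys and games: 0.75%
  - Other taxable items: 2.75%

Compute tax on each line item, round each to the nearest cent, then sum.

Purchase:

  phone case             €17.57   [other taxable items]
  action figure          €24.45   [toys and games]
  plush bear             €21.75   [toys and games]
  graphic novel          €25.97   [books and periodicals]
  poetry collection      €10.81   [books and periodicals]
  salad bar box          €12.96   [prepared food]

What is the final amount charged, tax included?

Phone case €17.57: other taxable items → 4.25% + 2.75% transit = 7% → €1.23
Action figure €24.45: toys and games → 3.75% + 0.75% transit = 4.5% → €1.10
Plush bear €21.75: toys and games → 3.75% + 0.75% transit = 4.5% → €0.98
Graphic novel €25.97: books and periodicals → 0% + 0% transit = 0% → €0.00
Poetry collection €10.81: books and periodicals → 0% + 0% transit = 0% → €0.00
Salad bar box €12.96: prepared food → 7.5% + 0% transit = 7.5% → €0.97
Subtotal = €113.51; tax = €4.28; total due = €117.79

€117.79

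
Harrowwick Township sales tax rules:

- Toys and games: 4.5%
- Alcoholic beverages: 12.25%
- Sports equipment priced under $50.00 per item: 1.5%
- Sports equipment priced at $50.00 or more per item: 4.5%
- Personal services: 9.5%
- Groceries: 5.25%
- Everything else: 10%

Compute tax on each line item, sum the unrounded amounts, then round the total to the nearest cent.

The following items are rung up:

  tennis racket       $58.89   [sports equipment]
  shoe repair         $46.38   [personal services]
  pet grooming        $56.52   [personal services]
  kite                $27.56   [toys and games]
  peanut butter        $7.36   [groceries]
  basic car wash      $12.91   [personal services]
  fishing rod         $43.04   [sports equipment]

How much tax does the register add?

$15.92

Tennis racket $58.89: sports equipment, $50.00 or more → 4.5% → $2.65005
Shoe repair $46.38: personal services → 9.5% → $4.4061
Pet grooming $56.52: personal services → 9.5% → $5.3694
Kite $27.56: toys and games → 4.5% → $1.2402
Peanut butter $7.36: groceries → 5.25% → $0.3864
Basic car wash $12.91: personal services → 9.5% → $1.22645
Fishing rod $43.04: sports equipment, under $50.00 → 1.5% → $0.6456
Unrounded tax sum = $15.9242 → $15.92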